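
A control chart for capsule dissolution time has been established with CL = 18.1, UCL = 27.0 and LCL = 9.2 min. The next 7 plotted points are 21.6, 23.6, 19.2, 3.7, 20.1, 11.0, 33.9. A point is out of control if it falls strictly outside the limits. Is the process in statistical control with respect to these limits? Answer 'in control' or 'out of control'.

Compare each point to [9.2, 27.0]: sample 4 = 3.7 < LCL; sample 7 = 33.9 > UCL.

out of control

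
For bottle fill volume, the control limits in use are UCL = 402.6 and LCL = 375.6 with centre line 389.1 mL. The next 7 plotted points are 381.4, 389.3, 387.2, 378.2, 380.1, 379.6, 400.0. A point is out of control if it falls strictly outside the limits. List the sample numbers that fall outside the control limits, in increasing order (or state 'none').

none

All 7 points lie within [375.6, 402.6].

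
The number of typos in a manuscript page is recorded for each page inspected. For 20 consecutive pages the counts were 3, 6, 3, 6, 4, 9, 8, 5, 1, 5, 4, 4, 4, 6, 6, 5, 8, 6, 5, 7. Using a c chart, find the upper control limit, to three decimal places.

12.124

c̄ = (3 + 6 + 3 + 6 + 4 + 9 + 8 + 5 + 1 + 5 + 4 + 4 + 4 + 6 + 6 + 5 + 8 + 6 + 5 + 7) / 20 = 105 / 20 = 5.2500
UCL = c̄ + 3√c̄ = 5.2500 + 3 × √5.2500 = 5.2500 + 3 × 2.2913 = 12.1239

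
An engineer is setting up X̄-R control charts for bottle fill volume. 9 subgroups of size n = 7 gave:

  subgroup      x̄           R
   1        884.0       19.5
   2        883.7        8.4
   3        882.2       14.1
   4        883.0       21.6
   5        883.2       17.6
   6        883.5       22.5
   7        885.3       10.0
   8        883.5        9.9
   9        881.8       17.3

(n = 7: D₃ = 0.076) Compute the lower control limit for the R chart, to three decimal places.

1.190

R̄ = (19.5 + 8.4 + 14.1 + 21.6 + 17.6 + 22.5 + 10.0 + 9.9 + 17.3) / 9 = 140.9000 / 9 = 15.6556
LCL_R = D₃·R̄ = 0.076 × 15.6556 = 1.1898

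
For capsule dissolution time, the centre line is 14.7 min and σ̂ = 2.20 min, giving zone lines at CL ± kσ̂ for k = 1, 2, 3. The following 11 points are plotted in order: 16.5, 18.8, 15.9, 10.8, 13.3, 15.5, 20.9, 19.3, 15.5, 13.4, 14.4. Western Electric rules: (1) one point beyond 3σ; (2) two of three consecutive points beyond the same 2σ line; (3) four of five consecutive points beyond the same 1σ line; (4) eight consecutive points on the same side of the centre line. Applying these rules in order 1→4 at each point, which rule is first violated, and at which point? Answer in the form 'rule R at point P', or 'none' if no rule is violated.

rule 2 at point 8

Zone of each point (C = within 1σ̂, B = 1σ̂–2σ̂, A = 2σ̂–3σ̂, * = beyond 3σ̂; sign = side of CL): 1:+C, 2:+B, 3:+C, 4:-B, 5:-C, 6:+C, 7:+A, 8:+A, 9:+C, 10:-C, 11:-C
Rule 2 (two of three consecutive points beyond the same 2σ limit) is satisfied at point 8.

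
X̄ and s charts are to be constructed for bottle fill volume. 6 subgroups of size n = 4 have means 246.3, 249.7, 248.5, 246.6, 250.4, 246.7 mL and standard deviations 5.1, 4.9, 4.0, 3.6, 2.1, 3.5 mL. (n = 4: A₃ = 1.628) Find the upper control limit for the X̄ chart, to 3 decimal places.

X̄̄ = (246.3 + 249.7 + 248.5 + 246.6 + 250.4 + 246.7) / 6 = 248.0333
s̄ = (5.1 + 4.9 + 4.0 + 3.6 + 2.1 + 3.5) / 6 = 3.8667
UCL = X̄̄ + A₃·s̄ = 248.0333 + 1.628 × 3.8667 = 254.3283

254.328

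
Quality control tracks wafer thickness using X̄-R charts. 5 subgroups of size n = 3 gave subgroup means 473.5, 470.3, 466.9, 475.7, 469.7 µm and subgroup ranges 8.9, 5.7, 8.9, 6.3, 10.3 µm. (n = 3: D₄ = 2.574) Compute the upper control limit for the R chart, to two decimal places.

20.64

R̄ = (8.9 + 5.7 + 8.9 + 6.3 + 10.3) / 5 = 40.1000 / 5 = 8.0200
UCL_R = D₄·R̄ = 2.574 × 8.0200 = 20.6435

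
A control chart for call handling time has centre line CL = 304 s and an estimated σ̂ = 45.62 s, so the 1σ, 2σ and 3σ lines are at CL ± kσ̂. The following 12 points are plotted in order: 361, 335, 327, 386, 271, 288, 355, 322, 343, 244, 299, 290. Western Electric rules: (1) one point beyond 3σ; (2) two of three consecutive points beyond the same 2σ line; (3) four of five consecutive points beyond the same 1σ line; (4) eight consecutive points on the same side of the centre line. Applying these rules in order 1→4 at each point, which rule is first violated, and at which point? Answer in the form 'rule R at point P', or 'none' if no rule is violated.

Zone of each point (C = within 1σ̂, B = 1σ̂–2σ̂, A = 2σ̂–3σ̂, * = beyond 3σ̂; sign = side of CL): 1:+B, 2:+C, 3:+C, 4:+B, 5:-C, 6:-C, 7:+B, 8:+C, 9:+C, 10:-B, 11:-C, 12:-C
No rule fires across all 12 points.

none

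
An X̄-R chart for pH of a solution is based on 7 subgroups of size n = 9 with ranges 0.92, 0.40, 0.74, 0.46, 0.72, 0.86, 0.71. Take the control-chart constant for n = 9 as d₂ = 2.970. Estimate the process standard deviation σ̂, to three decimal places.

0.231

R̄ = (0.92 + 0.40 + 0.74 + 0.46 + 0.72 + 0.86 + 0.71) / 7 = 0.6871
σ̂ = R̄ / d₂ = 0.6871 / 2.970 = 0.2314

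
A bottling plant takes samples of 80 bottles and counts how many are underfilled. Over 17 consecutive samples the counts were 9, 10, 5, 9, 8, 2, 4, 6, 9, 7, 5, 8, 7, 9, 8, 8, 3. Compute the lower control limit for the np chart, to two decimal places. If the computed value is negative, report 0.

0.00

p̄ = Σdᵢ / (k·n) = 117 / (17 × 80) = 0.08603
LCL = np̄ − 3·√(np̄(1−p̄)) = 6.8824 − 3 × 2.5080 = -0.6418 → 0 (negative, so LCL = 0)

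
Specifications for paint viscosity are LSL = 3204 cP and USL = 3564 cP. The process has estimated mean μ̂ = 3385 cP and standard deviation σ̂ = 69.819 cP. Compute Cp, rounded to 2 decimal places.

0.86

Cp = (USL − LSL) / (6σ̂) = (3564 − 3204) / (6 × 69.819) = 360.0000 / 418.9140 = 0.8594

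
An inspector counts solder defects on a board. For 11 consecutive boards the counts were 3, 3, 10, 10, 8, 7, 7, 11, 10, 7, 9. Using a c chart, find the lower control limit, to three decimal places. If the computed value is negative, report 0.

0.000

c̄ = (3 + 3 + 10 + 10 + 8 + 7 + 7 + 11 + 10 + 7 + 9) / 11 = 85 / 11 = 7.7273
LCL = c̄ − 3√c̄ = 7.7273 − 3 × 2.7798 = -0.6121 → 0 (cannot be negative)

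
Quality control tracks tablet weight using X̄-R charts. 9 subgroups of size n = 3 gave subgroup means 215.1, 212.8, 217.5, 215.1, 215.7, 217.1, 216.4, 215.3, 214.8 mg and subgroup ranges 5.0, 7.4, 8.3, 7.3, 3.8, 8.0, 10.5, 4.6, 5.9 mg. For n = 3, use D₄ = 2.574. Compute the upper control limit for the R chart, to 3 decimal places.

R̄ = (5.0 + 7.4 + 8.3 + 7.3 + 3.8 + 8.0 + 10.5 + 4.6 + 5.9) / 9 = 60.8000 / 9 = 6.7556
UCL_R = D₄·R̄ = 2.574 × 6.7556 = 17.3888

17.389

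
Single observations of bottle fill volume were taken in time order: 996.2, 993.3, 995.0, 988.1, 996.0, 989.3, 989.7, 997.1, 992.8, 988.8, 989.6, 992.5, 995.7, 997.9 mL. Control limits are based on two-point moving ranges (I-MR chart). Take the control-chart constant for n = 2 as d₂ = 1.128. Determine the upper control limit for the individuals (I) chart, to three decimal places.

1003.495

X̄ = (996.2 + 993.3 + 995.0 + 988.1 + 996.0 + 989.3 + 989.7 + 997.1 + 992.8 + 988.8 + 989.6 + 992.5 + 995.7 + 997.9) / 14 = 993.0000
Moving ranges: 2.9, 1.7, 6.9, 7.9, 6.7, 0.4, 7.4, 4.3, 4.0, 0.8, 2.9, 3.2, 2.2; M̄R̄ = 51.3000 / 13 = 3.9462
UCL = X̄ + 3·M̄R̄/d₂ = 993.0000 + 3 × 3.9462 / 1.128 = 1003.4951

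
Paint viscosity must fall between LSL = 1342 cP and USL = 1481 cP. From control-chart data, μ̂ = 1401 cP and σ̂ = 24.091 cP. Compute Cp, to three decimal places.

0.962

Cp = (USL − LSL) / (6σ̂) = (1481 − 1342) / (6 × 24.091) = 139.0000 / 144.5460 = 0.9616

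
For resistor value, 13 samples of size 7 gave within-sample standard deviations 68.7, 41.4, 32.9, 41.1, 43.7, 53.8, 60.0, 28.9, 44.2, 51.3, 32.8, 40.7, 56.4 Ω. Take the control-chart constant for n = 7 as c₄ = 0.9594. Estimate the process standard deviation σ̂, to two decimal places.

47.78

s̄ = (68.7 + 41.4 + 32.9 + 41.1 + 43.7 + 53.8 + 60.0 + 28.9 + 44.2 + 51.3 + 32.8 + 40.7 + 56.4) / 13 = 45.8385
σ̂ = s̄ / c₄ = 45.8385 / 0.9594 = 47.7783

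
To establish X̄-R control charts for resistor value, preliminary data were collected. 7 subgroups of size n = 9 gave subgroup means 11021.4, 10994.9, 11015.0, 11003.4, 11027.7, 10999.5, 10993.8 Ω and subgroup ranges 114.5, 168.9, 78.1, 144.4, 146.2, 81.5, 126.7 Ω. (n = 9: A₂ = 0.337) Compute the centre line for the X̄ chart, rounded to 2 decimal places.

11007.96

X̄̄ = (11021.4 + 10994.9 + 11015.0 + 11003.4 + 11027.7 + 10999.5 + 10993.8) / 7 = 77055.7000 / 7 = 11007.9571
CL = X̄̄ = 11007.9571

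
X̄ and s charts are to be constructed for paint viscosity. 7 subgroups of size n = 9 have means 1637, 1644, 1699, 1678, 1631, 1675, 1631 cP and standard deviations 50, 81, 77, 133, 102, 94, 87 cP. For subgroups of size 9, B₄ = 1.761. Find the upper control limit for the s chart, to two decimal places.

156.98

s̄ = (50 + 81 + 77 + 133 + 102 + 94 + 87) / 7 = 89.1429
UCL_s = B₄·s̄ = 1.761 × 89.1429 = 156.9806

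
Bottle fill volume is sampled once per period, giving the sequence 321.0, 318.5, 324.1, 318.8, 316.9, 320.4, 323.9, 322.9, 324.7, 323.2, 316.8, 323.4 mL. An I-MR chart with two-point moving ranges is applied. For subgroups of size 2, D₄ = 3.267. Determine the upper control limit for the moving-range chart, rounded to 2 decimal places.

Moving ranges: 2.5, 5.6, 5.3, 1.9, 3.5, 3.5, 1.0, 1.8, 1.5, 6.4, 6.6; M̄R̄ = 39.6000 / 11 = 3.6000
UCL_MR = D₄·M̄R̄ = 3.267 × 3.6000 = 11.7612

11.76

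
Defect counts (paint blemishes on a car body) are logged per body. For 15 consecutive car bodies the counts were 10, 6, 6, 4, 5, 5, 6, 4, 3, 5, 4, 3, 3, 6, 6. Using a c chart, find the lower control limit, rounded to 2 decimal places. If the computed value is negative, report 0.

c̄ = (10 + 6 + 6 + 4 + 5 + 5 + 6 + 4 + 3 + 5 + 4 + 3 + 3 + 6 + 6) / 15 = 76 / 15 = 5.0667
LCL = c̄ − 3√c̄ = 5.0667 − 3 × 2.2509 = -1.6861 → 0 (cannot be negative)

0.00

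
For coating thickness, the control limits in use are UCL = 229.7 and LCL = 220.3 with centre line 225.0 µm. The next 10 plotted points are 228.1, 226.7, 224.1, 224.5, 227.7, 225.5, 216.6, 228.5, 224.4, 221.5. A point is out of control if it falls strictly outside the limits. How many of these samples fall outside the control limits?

1

Compare each point to [220.3, 229.7]: sample 7 = 216.6 < LCL.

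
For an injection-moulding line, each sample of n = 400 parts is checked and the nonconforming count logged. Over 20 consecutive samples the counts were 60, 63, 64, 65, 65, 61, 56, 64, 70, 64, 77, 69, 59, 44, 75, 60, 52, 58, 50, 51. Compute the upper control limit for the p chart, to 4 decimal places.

0.2074

p̄ = Σdᵢ / (k·n) = 1227 / (20 × 400) = 0.15338
UCL = p̄ + 3·√(p̄(1−p̄)/n) = 0.15338 + 3 × √(0.15338×0.84662/400) = 0.15338 + 3 × 0.01802 = 0.20743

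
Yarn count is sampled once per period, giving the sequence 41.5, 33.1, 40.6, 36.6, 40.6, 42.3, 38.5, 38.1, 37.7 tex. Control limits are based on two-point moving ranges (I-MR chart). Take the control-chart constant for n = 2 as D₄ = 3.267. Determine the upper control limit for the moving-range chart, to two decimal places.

12.33

Moving ranges: 8.4, 7.5, 4.0, 4.0, 1.7, 3.8, 0.4, 0.4; M̄R̄ = 30.2000 / 8 = 3.7750
UCL_MR = D₄·M̄R̄ = 3.267 × 3.7750 = 12.3329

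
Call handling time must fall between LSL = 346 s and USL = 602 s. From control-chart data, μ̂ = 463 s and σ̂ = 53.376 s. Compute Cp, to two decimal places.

0.80

Cp = (USL − LSL) / (6σ̂) = (602 − 346) / (6 × 53.376) = 256.0000 / 320.2560 = 0.7994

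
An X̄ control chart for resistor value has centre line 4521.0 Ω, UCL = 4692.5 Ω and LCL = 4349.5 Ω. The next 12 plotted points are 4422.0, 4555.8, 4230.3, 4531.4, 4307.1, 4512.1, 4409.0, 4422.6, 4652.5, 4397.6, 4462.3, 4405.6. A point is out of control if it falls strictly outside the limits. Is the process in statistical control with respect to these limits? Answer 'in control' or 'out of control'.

Compare each point to [4349.5, 4692.5]: sample 3 = 4230.3 < LCL; sample 5 = 4307.1 < LCL.

out of control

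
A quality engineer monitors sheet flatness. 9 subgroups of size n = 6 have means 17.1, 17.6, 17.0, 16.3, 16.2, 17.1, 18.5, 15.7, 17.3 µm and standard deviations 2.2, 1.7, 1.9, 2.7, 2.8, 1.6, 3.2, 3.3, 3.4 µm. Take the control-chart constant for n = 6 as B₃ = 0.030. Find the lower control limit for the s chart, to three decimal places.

0.076

s̄ = (2.2 + 1.7 + 1.9 + 2.7 + 2.8 + 1.6 + 3.2 + 3.3 + 3.4) / 9 = 2.5333
LCL_s = B₃·s̄ = 0.030 × 2.5333 = 0.0760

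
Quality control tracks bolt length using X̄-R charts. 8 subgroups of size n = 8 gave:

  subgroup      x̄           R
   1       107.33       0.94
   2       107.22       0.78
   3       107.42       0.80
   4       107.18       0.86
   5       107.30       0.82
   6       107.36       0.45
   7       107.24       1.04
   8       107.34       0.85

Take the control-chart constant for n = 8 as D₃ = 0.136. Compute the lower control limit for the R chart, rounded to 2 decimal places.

R̄ = (0.94 + 0.78 + 0.80 + 0.86 + 0.82 + 0.45 + 1.04 + 0.85) / 8 = 6.5400 / 8 = 0.8175
LCL_R = D₃·R̄ = 0.136 × 0.8175 = 0.1112

0.11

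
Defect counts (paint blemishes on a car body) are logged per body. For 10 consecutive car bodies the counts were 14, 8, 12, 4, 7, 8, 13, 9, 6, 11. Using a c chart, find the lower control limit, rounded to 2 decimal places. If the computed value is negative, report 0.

0.10

c̄ = (14 + 8 + 12 + 4 + 7 + 8 + 13 + 9 + 6 + 11) / 10 = 92 / 10 = 9.2000
LCL = c̄ − 3√c̄ = 9.2000 − 3 × 3.0332 = 0.1005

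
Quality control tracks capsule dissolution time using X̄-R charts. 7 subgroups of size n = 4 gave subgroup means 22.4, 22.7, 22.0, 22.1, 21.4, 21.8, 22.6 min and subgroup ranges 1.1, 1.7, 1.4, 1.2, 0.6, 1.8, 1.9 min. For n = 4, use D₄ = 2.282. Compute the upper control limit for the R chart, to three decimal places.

3.162

R̄ = (1.1 + 1.7 + 1.4 + 1.2 + 0.6 + 1.8 + 1.9) / 7 = 9.7000 / 7 = 1.3857
UCL_R = D₄·R̄ = 2.282 × 1.3857 = 3.1622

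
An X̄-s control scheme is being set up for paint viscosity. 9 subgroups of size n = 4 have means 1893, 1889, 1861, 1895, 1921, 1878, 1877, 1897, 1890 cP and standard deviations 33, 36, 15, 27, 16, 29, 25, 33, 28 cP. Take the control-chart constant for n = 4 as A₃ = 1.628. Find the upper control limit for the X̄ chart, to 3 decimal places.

1932.775

X̄̄ = (1893 + 1889 + 1861 + 1895 + 1921 + 1878 + 1877 + 1897 + 1890) / 9 = 1889.0000
s̄ = (33 + 36 + 15 + 27 + 16 + 29 + 25 + 33 + 28) / 9 = 26.8889
UCL = X̄̄ + A₃·s̄ = 1889.0000 + 1.628 × 26.8889 = 1932.7751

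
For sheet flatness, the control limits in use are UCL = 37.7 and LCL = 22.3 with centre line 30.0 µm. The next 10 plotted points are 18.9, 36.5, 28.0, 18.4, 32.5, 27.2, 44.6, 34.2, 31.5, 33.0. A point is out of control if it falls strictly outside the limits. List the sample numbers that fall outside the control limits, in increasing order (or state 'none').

Compare each point to [22.3, 37.7]: sample 1 = 18.9 < LCL; sample 4 = 18.4 < LCL; sample 7 = 44.6 > UCL.

1, 4, 7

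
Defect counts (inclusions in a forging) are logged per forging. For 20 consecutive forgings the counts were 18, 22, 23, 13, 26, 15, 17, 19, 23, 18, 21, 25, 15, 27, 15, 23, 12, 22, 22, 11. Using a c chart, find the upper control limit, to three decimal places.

c̄ = (18 + 22 + 23 + 13 + 26 + 15 + 17 + 19 + 23 + 18 + 21 + 25 + 15 + 27 + 15 + 23 + 12 + 22 + 22 + 11) / 20 = 387 / 20 = 19.3500
UCL = c̄ + 3√c̄ = 19.3500 + 3 × √19.3500 = 19.3500 + 3 × 4.3989 = 32.5466

32.547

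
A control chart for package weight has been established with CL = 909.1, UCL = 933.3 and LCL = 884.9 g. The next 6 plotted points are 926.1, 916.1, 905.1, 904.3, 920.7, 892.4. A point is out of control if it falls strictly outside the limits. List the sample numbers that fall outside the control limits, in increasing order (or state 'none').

none

All 6 points lie within [884.9, 933.3].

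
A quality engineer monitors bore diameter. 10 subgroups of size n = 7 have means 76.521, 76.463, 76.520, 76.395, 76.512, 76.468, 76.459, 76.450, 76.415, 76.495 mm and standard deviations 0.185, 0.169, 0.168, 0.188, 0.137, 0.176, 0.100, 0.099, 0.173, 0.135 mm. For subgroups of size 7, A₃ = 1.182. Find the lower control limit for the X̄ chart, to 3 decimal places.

X̄̄ = (76.521 + 76.463 + 76.520 + 76.395 + 76.512 + 76.468 + 76.459 + 76.450 + 76.415 + 76.495) / 10 = 76.4698
s̄ = (0.185 + 0.169 + 0.168 + 0.188 + 0.137 + 0.176 + 0.100 + 0.099 + 0.173 + 0.135) / 10 = 0.1530
LCL = X̄̄ − A₃·s̄ = 76.4698 − 1.182 × 0.1530 = 76.2890

76.289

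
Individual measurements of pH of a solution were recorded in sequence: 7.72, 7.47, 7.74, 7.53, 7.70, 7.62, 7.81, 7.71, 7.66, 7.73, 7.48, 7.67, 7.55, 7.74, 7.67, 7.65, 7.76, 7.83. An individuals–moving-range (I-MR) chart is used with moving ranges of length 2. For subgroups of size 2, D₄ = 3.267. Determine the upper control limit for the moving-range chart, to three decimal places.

0.463

Moving ranges: 0.25, 0.27, 0.21, 0.17, 0.08, 0.19, 0.10, 0.05, 0.07, 0.25, 0.19, 0.12, 0.19, 0.07, 0.02, 0.11, 0.07; M̄R̄ = 2.4100 / 17 = 0.1418
UCL_MR = D₄·M̄R̄ = 3.267 × 0.1418 = 0.4631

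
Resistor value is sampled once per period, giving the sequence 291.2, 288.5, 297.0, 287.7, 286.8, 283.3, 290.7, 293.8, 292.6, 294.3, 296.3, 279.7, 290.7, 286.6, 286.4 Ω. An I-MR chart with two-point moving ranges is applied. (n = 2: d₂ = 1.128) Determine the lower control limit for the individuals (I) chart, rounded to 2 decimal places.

X̄ = (291.2 + 288.5 + 297.0 + 287.7 + 286.8 + 283.3 + 290.7 + 293.8 + 292.6 + 294.3 + 296.3 + 279.7 + 290.7 + 286.6 + 286.4) / 15 = 289.7067
Moving ranges: 2.7, 8.5, 9.3, 0.9, 3.5, 7.4, 3.1, 1.2, 1.7, 2.0, 16.6, 11.0, 4.1, 0.2; M̄R̄ = 72.2000 / 14 = 5.1571
LCL = X̄ − 3·M̄R̄/d₂ = 289.7067 − 3 × 5.1571 / 1.128 = 275.9909

275.99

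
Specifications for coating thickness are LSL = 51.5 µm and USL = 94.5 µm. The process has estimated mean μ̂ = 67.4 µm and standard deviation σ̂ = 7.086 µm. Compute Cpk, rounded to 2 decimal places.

0.75

Cpu = (USL − μ̂) / (3σ̂) = (94.5 − 67.4) / (3 × 7.086) = 1.2748; Cpl = (μ̂ − LSL) / (3σ̂) = (67.4 − 51.5) / (3 × 7.086) = 0.7480; Cpk = min(Cpu, Cpl) = 0.7480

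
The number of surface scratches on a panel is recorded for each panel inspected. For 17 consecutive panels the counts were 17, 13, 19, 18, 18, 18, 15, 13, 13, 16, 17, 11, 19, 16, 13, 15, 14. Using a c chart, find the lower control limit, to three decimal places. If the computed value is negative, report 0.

c̄ = (17 + 13 + 19 + 18 + 18 + 18 + 15 + 13 + 13 + 16 + 17 + 11 + 19 + 16 + 13 + 15 + 14) / 17 = 265 / 17 = 15.5882
LCL = c̄ − 3√c̄ = 15.5882 − 3 × 3.9482 = 3.7437

3.744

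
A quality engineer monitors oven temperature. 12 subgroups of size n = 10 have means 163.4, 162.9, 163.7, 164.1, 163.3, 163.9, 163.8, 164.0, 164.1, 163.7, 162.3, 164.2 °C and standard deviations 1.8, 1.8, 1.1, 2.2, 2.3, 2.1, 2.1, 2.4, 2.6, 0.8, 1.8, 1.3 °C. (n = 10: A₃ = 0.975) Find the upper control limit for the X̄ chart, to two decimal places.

X̄̄ = (163.4 + 162.9 + 163.7 + 164.1 + 163.3 + 163.9 + 163.8 + 164.0 + 164.1 + 163.7 + 162.3 + 164.2) / 12 = 163.6167
s̄ = (1.8 + 1.8 + 1.1 + 2.2 + 2.3 + 2.1 + 2.1 + 2.4 + 2.6 + 0.8 + 1.8 + 1.3) / 12 = 1.8583
UCL = X̄̄ + A₃·s̄ = 163.6167 + 0.975 × 1.8583 = 165.4285

165.43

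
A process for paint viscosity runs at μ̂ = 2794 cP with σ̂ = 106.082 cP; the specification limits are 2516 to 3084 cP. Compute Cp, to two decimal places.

0.89

Cp = (USL − LSL) / (6σ̂) = (3084 − 2516) / (6 × 106.082) = 568.0000 / 636.4920 = 0.8924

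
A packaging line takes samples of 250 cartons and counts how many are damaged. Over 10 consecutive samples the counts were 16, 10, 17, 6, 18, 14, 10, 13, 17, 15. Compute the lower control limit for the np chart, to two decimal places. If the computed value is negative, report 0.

2.84

p̄ = Σdᵢ / (k·n) = 136 / (10 × 250) = 0.05440
LCL = np̄ − 3·√(np̄(1−p̄)) = 13.6000 − 3 × 3.5861 = 2.8417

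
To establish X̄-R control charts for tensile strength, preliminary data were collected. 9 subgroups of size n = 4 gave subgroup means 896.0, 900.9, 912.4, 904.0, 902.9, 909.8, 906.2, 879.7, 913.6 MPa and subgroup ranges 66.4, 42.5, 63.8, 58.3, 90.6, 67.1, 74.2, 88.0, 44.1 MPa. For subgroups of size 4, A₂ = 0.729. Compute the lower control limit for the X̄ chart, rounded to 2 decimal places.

854.64

X̄̄ = (896.0 + 900.9 + 912.4 + 904.0 + 902.9 + 909.8 + 906.2 + 879.7 + 913.6) / 9 = 8125.5000 / 9 = 902.8333
R̄ = (66.4 + 42.5 + 63.8 + 58.3 + 90.6 + 67.1 + 74.2 + 88.0 + 44.1) / 9 = 595.0000 / 9 = 66.1111
LCL = X̄̄ − A₂·R̄ = 902.8333 − 0.729 × 66.1111 = 854.6383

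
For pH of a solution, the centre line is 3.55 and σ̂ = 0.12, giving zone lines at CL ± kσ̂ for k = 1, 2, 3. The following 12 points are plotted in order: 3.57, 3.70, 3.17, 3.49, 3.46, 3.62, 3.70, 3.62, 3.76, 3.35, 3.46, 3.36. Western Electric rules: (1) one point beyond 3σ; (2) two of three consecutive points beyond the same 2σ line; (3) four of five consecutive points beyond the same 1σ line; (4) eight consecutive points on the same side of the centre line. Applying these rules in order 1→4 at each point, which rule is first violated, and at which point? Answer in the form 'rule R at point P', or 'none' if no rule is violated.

rule 1 at point 3

Zone of each point (C = within 1σ̂, B = 1σ̂–2σ̂, A = 2σ̂–3σ̂, * = beyond 3σ̂; sign = side of CL): 1:+C, 2:+B, 3:-*, 4:-C, 5:-C, 6:+C, 7:+B, 8:+C, 9:+B, 10:-B, 11:-C, 12:-B
Rule 1 (one point beyond the 3σ limits) is satisfied at point 3.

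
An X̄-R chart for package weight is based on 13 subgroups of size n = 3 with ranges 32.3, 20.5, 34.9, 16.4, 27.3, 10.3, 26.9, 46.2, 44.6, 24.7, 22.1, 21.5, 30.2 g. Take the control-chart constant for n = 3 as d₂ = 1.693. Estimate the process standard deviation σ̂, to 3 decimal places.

R̄ = (32.3 + 20.5 + 34.9 + 16.4 + 27.3 + 10.3 + 26.9 + 46.2 + 44.6 + 24.7 + 22.1 + 21.5 + 30.2) / 13 = 27.5308
σ̂ = R̄ / d₂ = 27.5308 / 1.693 = 16.2615

16.262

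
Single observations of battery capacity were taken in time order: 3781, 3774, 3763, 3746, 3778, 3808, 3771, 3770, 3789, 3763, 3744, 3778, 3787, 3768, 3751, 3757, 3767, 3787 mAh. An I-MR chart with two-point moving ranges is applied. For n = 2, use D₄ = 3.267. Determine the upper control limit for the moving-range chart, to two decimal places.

Moving ranges: 7, 11, 17, 32, 30, 37, 1, 19, 26, 19, 34, 9, 19, 17, 6, 10, 20; M̄R̄ = 314.0000 / 17 = 18.4706
UCL_MR = D₄·M̄R̄ = 3.267 × 18.4706 = 60.3434

60.34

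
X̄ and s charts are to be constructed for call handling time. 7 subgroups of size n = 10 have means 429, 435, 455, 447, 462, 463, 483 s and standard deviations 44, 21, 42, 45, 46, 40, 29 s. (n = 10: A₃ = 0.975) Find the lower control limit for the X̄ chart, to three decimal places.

416.239

X̄̄ = (429 + 435 + 455 + 447 + 462 + 463 + 483) / 7 = 453.4286
s̄ = (44 + 21 + 42 + 45 + 46 + 40 + 29) / 7 = 38.1429
LCL = X̄̄ − A₃·s̄ = 453.4286 − 0.975 × 38.1429 = 416.2393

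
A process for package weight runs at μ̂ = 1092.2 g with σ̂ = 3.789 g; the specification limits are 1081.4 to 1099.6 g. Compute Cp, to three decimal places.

0.801

Cp = (USL − LSL) / (6σ̂) = (1099.6 − 1081.4) / (6 × 3.789) = 18.2000 / 22.7340 = 0.8006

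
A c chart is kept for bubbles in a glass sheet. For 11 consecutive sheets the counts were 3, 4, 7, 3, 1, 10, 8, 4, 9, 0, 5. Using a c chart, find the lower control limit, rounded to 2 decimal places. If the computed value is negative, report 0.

0.00

c̄ = (3 + 4 + 7 + 3 + 1 + 10 + 8 + 4 + 9 + 0 + 5) / 11 = 54 / 11 = 4.9091
LCL = c̄ − 3√c̄ = 4.9091 − 3 × 2.2156 = -1.7378 → 0 (cannot be negative)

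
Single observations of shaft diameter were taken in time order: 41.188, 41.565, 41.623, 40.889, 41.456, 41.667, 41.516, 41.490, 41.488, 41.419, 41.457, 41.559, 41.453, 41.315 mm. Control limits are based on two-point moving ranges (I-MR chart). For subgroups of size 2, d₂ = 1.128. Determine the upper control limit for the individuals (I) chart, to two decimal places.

X̄ = (41.188 + 41.565 + 41.623 + 40.889 + 41.456 + 41.667 + 41.516 + 41.490 + 41.488 + 41.419 + 41.457 + 41.559 + 41.453 + 41.315) / 14 = 41.4346
Moving ranges: 0.377, 0.058, 0.734, 0.567, 0.211, 0.151, 0.026, 0.002, 0.069, 0.038, 0.102, 0.106, 0.138; M̄R̄ = 2.5790 / 13 = 0.1984
UCL = X̄ + 3·M̄R̄/d₂ = 41.4346 + 3 × 0.1984 / 1.128 = 41.9623

41.96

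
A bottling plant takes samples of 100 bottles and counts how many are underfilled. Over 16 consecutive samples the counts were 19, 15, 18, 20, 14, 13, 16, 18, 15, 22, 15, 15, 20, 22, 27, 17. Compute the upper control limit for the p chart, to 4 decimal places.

0.2937

p̄ = Σdᵢ / (k·n) = 286 / (16 × 100) = 0.17875
UCL = p̄ + 3·√(p̄(1−p̄)/n) = 0.17875 + 3 × √(0.17875×0.82125/100) = 0.17875 + 3 × 0.03831 = 0.29369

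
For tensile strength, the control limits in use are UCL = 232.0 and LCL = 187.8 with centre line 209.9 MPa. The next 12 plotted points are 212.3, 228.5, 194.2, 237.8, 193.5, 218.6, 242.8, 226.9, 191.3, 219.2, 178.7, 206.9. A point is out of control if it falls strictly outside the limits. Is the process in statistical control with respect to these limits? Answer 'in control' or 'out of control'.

out of control

Compare each point to [187.8, 232.0]: sample 4 = 237.8 > UCL; sample 7 = 242.8 > UCL; sample 11 = 178.7 < LCL.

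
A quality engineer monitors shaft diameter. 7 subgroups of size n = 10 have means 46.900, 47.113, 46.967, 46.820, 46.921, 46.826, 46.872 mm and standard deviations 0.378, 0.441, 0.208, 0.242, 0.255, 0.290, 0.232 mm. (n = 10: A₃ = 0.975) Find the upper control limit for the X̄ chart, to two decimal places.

47.20

X̄̄ = (46.900 + 47.113 + 46.967 + 46.820 + 46.921 + 46.826 + 46.872) / 7 = 46.9170
s̄ = (0.378 + 0.441 + 0.208 + 0.242 + 0.255 + 0.290 + 0.232) / 7 = 0.2923
UCL = X̄̄ + A₃·s̄ = 46.9170 + 0.975 × 0.2923 = 47.2020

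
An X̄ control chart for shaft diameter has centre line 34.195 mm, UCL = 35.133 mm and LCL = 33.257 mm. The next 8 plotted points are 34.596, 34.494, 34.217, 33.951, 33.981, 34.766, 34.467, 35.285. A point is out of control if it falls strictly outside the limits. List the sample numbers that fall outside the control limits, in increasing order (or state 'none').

8

Compare each point to [33.257, 35.133]: sample 8 = 35.285 > UCL.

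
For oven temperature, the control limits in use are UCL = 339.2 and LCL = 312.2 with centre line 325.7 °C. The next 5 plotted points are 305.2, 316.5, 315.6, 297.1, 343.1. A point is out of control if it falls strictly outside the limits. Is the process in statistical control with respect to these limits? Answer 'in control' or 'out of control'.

out of control

Compare each point to [312.2, 339.2]: sample 1 = 305.2 < LCL; sample 4 = 297.1 < LCL; sample 5 = 343.1 > UCL.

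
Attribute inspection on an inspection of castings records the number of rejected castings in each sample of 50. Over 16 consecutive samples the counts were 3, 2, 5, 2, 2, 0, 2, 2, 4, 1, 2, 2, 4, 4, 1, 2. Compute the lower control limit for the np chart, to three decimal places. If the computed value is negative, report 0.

0.000

p̄ = Σdᵢ / (k·n) = 38 / (16 × 50) = 0.04750
LCL = np̄ − 3·√(np̄(1−p̄)) = 2.3750 − 3 × 1.5041 = -2.1372 → 0 (negative, so LCL = 0)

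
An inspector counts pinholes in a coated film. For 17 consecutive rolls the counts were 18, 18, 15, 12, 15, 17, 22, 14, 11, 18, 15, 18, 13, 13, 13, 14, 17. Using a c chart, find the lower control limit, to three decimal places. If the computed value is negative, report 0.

c̄ = (18 + 18 + 15 + 12 + 15 + 17 + 22 + 14 + 11 + 18 + 15 + 18 + 13 + 13 + 13 + 14 + 17) / 17 = 263 / 17 = 15.4706
LCL = c̄ − 3√c̄ = 15.4706 − 3 × 3.9333 = 3.6708

3.671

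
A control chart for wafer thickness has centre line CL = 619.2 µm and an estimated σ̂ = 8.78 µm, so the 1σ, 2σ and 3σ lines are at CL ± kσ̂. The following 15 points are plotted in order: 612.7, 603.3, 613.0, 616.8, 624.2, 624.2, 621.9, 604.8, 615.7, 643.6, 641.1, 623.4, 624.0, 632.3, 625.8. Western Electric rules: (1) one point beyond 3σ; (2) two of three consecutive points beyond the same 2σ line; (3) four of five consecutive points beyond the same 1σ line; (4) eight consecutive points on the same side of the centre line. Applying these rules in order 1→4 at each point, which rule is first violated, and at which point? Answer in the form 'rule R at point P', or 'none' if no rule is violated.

rule 2 at point 11

Zone of each point (C = within 1σ̂, B = 1σ̂–2σ̂, A = 2σ̂–3σ̂, * = beyond 3σ̂; sign = side of CL): 1:-C, 2:-B, 3:-C, 4:-C, 5:+C, 6:+C, 7:+C, 8:-B, 9:-C, 10:+A, 11:+A, 12:+C, 13:+C, 14:+B, 15:+C
Rule 2 (two of three consecutive points beyond the same 2σ limit) is satisfied at point 11.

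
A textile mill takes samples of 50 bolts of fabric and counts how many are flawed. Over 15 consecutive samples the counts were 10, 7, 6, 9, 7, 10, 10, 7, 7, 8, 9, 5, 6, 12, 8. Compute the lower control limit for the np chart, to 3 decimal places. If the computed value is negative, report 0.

0.264

p̄ = Σdᵢ / (k·n) = 121 / (15 × 50) = 0.16133
LCL = np̄ − 3·√(np̄(1−p̄)) = 8.0667 − 3 × 2.6010 = 0.2636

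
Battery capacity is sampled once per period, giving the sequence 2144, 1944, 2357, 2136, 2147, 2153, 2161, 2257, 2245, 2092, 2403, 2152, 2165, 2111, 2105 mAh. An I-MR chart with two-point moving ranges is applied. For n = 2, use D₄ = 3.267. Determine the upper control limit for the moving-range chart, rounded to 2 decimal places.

409.54

Moving ranges: 200, 413, 221, 11, 6, 8, 96, 12, 153, 311, 251, 13, 54, 6; M̄R̄ = 1755.0000 / 14 = 125.3571
UCL_MR = D₄·M̄R̄ = 3.267 × 125.3571 = 409.5418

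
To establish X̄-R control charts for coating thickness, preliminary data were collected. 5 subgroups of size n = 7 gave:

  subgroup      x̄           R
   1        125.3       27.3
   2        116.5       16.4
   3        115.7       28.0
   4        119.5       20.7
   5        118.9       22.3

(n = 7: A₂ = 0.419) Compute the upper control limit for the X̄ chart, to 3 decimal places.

128.792

X̄̄ = (125.3 + 116.5 + 115.7 + 119.5 + 118.9) / 5 = 595.9000 / 5 = 119.1800
R̄ = (27.3 + 16.4 + 28.0 + 20.7 + 22.3) / 5 = 114.7000 / 5 = 22.9400
UCL = X̄̄ + A₂·R̄ = 119.1800 + 0.419 × 22.9400 = 128.7919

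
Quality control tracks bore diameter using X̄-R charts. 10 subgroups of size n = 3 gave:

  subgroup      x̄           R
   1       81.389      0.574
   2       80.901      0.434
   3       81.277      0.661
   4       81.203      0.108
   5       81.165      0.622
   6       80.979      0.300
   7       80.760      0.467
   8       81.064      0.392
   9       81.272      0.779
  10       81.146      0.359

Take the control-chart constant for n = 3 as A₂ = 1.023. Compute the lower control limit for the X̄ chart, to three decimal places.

X̄̄ = (81.389 + 80.901 + 81.277 + 81.203 + 81.165 + 80.979 + 80.760 + 81.064 + 81.272 + 81.146) / 10 = 811.1560 / 10 = 81.1156
R̄ = (0.574 + 0.434 + 0.661 + 0.108 + 0.622 + 0.300 + 0.467 + 0.392 + 0.779 + 0.359) / 10 = 4.6960 / 10 = 0.4696
LCL = X̄̄ − A₂·R̄ = 81.1156 − 1.023 × 0.4696 = 80.6352

80.635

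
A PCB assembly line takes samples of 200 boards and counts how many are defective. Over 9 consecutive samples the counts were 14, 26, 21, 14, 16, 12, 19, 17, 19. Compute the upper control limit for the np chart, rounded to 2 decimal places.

29.56

p̄ = Σdᵢ / (k·n) = 158 / (9 × 200) = 0.08778
UCL = np̄ + 3·√(np̄(1−p̄)) = 17.5556 + 3 × √(17.5556×0.91222) = 17.5556 + 3 × 4.0018 = 29.5610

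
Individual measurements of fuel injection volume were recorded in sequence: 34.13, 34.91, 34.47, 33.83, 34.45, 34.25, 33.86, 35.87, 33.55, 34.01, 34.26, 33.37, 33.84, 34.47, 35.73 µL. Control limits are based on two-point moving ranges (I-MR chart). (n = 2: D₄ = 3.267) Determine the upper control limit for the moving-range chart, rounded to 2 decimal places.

Moving ranges: 0.78, 0.44, 0.64, 0.62, 0.20, 0.39, 2.01, 2.32, 0.46, 0.25, 0.89, 0.47, 0.63, 1.26; M̄R̄ = 11.3600 / 14 = 0.8114
UCL_MR = D₄·M̄R̄ = 3.267 × 0.8114 = 2.6509

2.65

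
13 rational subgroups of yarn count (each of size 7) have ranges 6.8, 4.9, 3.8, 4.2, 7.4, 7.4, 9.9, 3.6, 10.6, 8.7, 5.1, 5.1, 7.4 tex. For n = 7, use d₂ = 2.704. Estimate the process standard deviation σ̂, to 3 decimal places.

2.415

R̄ = (6.8 + 4.9 + 3.8 + 4.2 + 7.4 + 7.4 + 9.9 + 3.6 + 10.6 + 8.7 + 5.1 + 5.1 + 7.4) / 13 = 6.5308
σ̂ = R̄ / d₂ = 6.5308 / 2.704 = 2.4152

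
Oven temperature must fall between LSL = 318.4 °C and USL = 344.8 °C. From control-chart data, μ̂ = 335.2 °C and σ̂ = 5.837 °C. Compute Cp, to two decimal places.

0.75

Cp = (USL − LSL) / (6σ̂) = (344.8 − 318.4) / (6 × 5.837) = 26.4000 / 35.0220 = 0.7538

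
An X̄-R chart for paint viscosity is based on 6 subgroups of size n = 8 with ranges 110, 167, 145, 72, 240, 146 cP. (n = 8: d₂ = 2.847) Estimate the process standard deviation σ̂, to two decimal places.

51.52

R̄ = (110 + 167 + 145 + 72 + 240 + 146) / 6 = 146.6667
σ̂ = R̄ / d₂ = 146.6667 / 2.847 = 51.5162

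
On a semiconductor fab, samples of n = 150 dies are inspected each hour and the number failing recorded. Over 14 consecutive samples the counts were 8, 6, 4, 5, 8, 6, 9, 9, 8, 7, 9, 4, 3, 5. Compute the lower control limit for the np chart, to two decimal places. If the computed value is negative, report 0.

p̄ = Σdᵢ / (k·n) = 91 / (14 × 150) = 0.04333
LCL = np̄ − 3·√(np̄(1−p̄)) = 6.5000 − 3 × 2.4937 = -0.9810 → 0 (negative, so LCL = 0)

0.00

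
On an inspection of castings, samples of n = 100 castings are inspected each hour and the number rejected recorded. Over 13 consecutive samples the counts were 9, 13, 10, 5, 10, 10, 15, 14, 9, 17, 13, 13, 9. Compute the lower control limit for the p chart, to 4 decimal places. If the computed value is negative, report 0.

p̄ = Σdᵢ / (k·n) = 147 / (13 × 100) = 0.11308
LCL = p̄ − 3·√(p̄(1−p̄)/n) = 0.11308 − 3 × 0.03167 = 0.01807

0.0181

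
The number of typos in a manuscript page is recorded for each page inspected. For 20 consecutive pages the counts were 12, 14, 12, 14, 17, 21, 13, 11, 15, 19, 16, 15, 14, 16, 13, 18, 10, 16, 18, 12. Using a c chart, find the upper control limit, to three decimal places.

26.341

c̄ = (12 + 14 + 12 + 14 + 17 + 21 + 13 + 11 + 15 + 19 + 16 + 15 + 14 + 16 + 13 + 18 + 10 + 16 + 18 + 12) / 20 = 296 / 20 = 14.8000
UCL = c̄ + 3√c̄ = 14.8000 + 3 × √14.8000 = 14.8000 + 3 × 3.8471 = 26.3412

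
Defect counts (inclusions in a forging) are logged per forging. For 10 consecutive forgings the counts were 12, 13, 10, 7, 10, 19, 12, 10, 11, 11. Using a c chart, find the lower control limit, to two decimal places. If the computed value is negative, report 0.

c̄ = (12 + 13 + 10 + 7 + 10 + 19 + 12 + 10 + 11 + 11) / 10 = 115 / 10 = 11.5000
LCL = c̄ − 3√c̄ = 11.5000 − 3 × 3.3912 = 1.3265

1.33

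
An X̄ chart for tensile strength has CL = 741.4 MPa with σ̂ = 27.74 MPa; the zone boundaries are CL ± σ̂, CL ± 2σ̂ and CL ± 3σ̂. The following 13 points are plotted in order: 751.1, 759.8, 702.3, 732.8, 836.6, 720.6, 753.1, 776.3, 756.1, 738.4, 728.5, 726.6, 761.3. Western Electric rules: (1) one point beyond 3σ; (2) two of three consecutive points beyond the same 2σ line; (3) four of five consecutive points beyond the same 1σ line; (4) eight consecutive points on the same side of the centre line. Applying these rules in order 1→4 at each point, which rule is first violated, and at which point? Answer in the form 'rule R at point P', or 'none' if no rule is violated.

rule 1 at point 5

Zone of each point (C = within 1σ̂, B = 1σ̂–2σ̂, A = 2σ̂–3σ̂, * = beyond 3σ̂; sign = side of CL): 1:+C, 2:+C, 3:-B, 4:-C, 5:+*, 6:-C, 7:+C, 8:+B, 9:+C, 10:-C, 11:-C, 12:-C, 13:+C
Rule 1 (one point beyond the 3σ limits) is satisfied at point 5.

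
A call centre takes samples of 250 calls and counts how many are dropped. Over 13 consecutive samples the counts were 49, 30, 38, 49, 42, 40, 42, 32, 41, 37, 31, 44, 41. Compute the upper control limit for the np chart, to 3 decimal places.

57.028

p̄ = Σdᵢ / (k·n) = 516 / (13 × 250) = 0.15877
UCL = np̄ + 3·√(np̄(1−p̄)) = 39.6923 + 3 × √(39.6923×0.84123) = 39.6923 + 3 × 5.7784 = 57.0276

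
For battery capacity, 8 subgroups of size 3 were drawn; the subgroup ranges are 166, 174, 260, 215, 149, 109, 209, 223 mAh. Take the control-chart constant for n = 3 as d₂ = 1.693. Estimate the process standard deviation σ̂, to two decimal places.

R̄ = (166 + 174 + 260 + 215 + 149 + 109 + 209 + 223) / 8 = 188.1250
σ̂ = R̄ / d₂ = 188.1250 / 1.693 = 111.1193

111.12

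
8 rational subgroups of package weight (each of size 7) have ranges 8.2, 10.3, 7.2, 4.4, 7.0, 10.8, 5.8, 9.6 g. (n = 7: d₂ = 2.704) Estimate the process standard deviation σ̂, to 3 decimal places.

2.926

R̄ = (8.2 + 10.3 + 7.2 + 4.4 + 7.0 + 10.8 + 5.8 + 9.6) / 8 = 7.9125
σ̂ = R̄ / d₂ = 7.9125 / 2.704 = 2.9262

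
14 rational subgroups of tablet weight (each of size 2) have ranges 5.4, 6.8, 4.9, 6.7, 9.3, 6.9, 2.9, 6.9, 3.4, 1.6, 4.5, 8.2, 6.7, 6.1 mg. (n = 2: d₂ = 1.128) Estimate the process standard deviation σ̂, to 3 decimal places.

5.085

R̄ = (5.4 + 6.8 + 4.9 + 6.7 + 9.3 + 6.9 + 2.9 + 6.9 + 3.4 + 1.6 + 4.5 + 8.2 + 6.7 + 6.1) / 14 = 5.7357
σ̂ = R̄ / d₂ = 5.7357 / 1.128 = 5.0849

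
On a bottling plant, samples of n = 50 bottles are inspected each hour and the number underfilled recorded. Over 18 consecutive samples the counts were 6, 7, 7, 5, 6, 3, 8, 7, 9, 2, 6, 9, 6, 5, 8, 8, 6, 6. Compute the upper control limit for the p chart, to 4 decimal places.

0.2678

p̄ = Σdᵢ / (k·n) = 114 / (18 × 50) = 0.12667
UCL = p̄ + 3·√(p̄(1−p̄)/n) = 0.12667 + 3 × √(0.12667×0.87333/50) = 0.12667 + 3 × 0.04704 = 0.26778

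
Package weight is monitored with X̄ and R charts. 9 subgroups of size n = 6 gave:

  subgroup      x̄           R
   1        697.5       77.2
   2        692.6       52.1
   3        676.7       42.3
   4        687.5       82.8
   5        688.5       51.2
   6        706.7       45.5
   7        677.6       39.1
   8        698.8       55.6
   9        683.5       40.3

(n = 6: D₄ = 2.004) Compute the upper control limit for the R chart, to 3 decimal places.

108.238

R̄ = (77.2 + 52.1 + 42.3 + 82.8 + 51.2 + 45.5 + 39.1 + 55.6 + 40.3) / 9 = 486.1000 / 9 = 54.0111
UCL_R = D₄·R̄ = 2.004 × 54.0111 = 108.2383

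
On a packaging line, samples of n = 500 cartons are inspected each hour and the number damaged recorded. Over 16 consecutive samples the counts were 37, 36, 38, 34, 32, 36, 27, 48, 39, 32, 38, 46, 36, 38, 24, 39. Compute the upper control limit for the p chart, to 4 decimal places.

p̄ = Σdᵢ / (k·n) = 580 / (16 × 500) = 0.07250
UCL = p̄ + 3·√(p̄(1−p̄)/n) = 0.07250 + 3 × √(0.07250×0.92750/500) = 0.07250 + 3 × 0.01160 = 0.10729

0.1073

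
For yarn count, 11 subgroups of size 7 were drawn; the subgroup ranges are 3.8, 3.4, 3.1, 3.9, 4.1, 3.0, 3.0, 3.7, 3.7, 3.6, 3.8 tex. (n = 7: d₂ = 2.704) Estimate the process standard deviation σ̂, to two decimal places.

R̄ = (3.8 + 3.4 + 3.1 + 3.9 + 4.1 + 3.0 + 3.0 + 3.7 + 3.7 + 3.6 + 3.8) / 11 = 3.5545
σ̂ = R̄ / d₂ = 3.5545 / 2.704 = 1.3146

1.31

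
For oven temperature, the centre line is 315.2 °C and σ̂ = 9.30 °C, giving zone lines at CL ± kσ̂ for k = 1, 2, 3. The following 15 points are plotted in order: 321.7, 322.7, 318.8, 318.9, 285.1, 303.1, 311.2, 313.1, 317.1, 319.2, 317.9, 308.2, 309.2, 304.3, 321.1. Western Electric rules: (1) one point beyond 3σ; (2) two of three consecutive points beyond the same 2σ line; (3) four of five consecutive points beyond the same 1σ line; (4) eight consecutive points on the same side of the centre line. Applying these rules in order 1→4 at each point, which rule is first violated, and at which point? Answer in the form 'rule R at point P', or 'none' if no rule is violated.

rule 1 at point 5

Zone of each point (C = within 1σ̂, B = 1σ̂–2σ̂, A = 2σ̂–3σ̂, * = beyond 3σ̂; sign = side of CL): 1:+C, 2:+C, 3:+C, 4:+C, 5:-*, 6:-B, 7:-C, 8:-C, 9:+C, 10:+C, 11:+C, 12:-C, 13:-C, 14:-B, 15:+C
Rule 1 (one point beyond the 3σ limits) is satisfied at point 5.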